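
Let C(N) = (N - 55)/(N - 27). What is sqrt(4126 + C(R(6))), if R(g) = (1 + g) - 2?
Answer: sqrt(499521)/11 ≈ 64.252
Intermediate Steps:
R(g) = -1 + g
C(N) = (-55 + N)/(-27 + N)
sqrt(4126 + C(R(6))) = sqrt(4126 + (-55 + (-1 + 6))/(-27 + (-1 + 6))) = sqrt(4126 + (-55 + 5)/(-27 + 5)) = sqrt(4126 - 50/(-22)) = sqrt(4126 - 1/22*(-50)) = sqrt(4126 + 25/11) = sqrt(45411/11) = sqrt(499521)/11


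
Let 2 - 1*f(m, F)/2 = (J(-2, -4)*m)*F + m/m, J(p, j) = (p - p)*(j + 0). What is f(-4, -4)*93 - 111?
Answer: 75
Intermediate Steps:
J(p, j) = 0 (J(p, j) = 0*j = 0)
f(m, F) = 2 (f(m, F) = 4 - 2*((0*m)*F + m/m) = 4 - 2*(0*F + 1) = 4 - 2*(0 + 1) = 4 - 2*1 = 4 - 2 = 2)
f(-4, -4)*93 - 111 = 2*93 - 111 = 186 - 111 = 75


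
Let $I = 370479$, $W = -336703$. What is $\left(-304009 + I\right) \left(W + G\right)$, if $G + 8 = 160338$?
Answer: $-11723513310$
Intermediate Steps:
$G = 160330$ ($G = -8 + 160338 = 160330$)
$\left(-304009 + I\right) \left(W + G\right) = \left(-304009 + 370479\right) \left(-336703 + 160330\right) = 66470 \left(-176373\right) = -11723513310$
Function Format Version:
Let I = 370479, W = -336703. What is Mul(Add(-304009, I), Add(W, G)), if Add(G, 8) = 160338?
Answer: -11723513310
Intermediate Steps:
G = 160330 (G = Add(-8, 160338) = 160330)
Mul(Add(-304009, I), Add(W, G)) = Mul(Add(-304009, 370479), Add(-336703, 160330)) = Mul(66470, -176373) = -11723513310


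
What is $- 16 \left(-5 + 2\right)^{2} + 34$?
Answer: $-110$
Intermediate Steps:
$- 16 \left(-5 + 2\right)^{2} + 34 = - 16 \left(-3\right)^{2} + 34 = \left(-16\right) 9 + 34 = -144 + 34 = -110$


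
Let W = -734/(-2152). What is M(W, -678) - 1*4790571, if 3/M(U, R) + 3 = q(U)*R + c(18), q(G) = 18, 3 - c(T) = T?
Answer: -19516786255/4074 ≈ -4.7906e+6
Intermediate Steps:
W = 367/1076 (W = -734*(-1/2152) = 367/1076 ≈ 0.34108)
c(T) = 3 - T
M(U, R) = 3/(-18 + 18*R) (M(U, R) = 3/(-3 + (18*R + (3 - 1*18))) = 3/(-3 + (18*R + (3 - 18))) = 3/(-3 + (18*R - 15)) = 3/(-3 + (-15 + 18*R)) = 3/(-18 + 18*R))
M(W, -678) - 1*4790571 = 1/(6*(-1 - 678)) - 1*4790571 = (⅙)/(-679) - 4790571 = (⅙)*(-1/679) - 4790571 = -1/4074 - 4790571 = -19516786255/4074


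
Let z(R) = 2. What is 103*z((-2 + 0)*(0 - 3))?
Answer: 206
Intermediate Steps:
103*z((-2 + 0)*(0 - 3)) = 103*2 = 206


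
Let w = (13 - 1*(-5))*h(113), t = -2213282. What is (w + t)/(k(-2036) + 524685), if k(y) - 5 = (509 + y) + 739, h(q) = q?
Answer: -1105624/261951 ≈ -4.2207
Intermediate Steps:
w = 2034 (w = (13 - 1*(-5))*113 = (13 + 5)*113 = 18*113 = 2034)
k(y) = 1253 + y (k(y) = 5 + ((509 + y) + 739) = 5 + (1248 + y) = 1253 + y)
(w + t)/(k(-2036) + 524685) = (2034 - 2213282)/((1253 - 2036) + 524685) = -2211248/(-783 + 524685) = -2211248/523902 = -2211248*1/523902 = -1105624/261951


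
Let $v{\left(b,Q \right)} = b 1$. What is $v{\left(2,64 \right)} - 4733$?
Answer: $-4731$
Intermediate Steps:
$v{\left(b,Q \right)} = b$
$v{\left(2,64 \right)} - 4733 = 2 - 4733 = -4731$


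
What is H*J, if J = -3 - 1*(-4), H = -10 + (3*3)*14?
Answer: 116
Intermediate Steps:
H = 116 (H = -10 + 9*14 = -10 + 126 = 116)
J = 1 (J = -3 + 4 = 1)
H*J = 116*1 = 116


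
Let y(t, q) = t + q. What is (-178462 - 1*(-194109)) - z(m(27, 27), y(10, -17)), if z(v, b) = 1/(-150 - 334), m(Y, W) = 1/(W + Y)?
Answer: 7573149/484 ≈ 15647.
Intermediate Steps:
y(t, q) = q + t
z(v, b) = -1/484 (z(v, b) = 1/(-484) = -1/484)
(-178462 - 1*(-194109)) - z(m(27, 27), y(10, -17)) = (-178462 - 1*(-194109)) - 1*(-1/484) = (-178462 + 194109) + 1/484 = 15647 + 1/484 = 7573149/484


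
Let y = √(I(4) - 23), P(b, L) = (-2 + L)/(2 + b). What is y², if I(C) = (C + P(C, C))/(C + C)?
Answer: -539/24 ≈ -22.458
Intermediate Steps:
P(b, L) = (-2 + L)/(2 + b)
I(C) = (C + (-2 + C)/(2 + C))/(2*C) (I(C) = (C + (-2 + C)/(2 + C))/(C + C) = (C + (-2 + C)/(2 + C))/((2*C)) = (C + (-2 + C)/(2 + C))*(1/(2*C)) = (C + (-2 + C)/(2 + C))/(2*C))
y = 7*I*√66/12 (y = √((½)*(-2 + 4 + 4*(2 + 4))/(4*(2 + 4)) - 23) = √((½)*(¼)*(-2 + 4 + 4*6)/6 - 23) = √((½)*(¼)*(⅙)*(-2 + 4 + 24) - 23) = √((½)*(¼)*(⅙)*26 - 23) = √(13/24 - 23) = √(-539/24) = 7*I*√66/12 ≈ 4.739*I)
y² = (7*I*√66/12)² = -539/24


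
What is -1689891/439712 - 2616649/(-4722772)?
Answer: -243942783313/74166411488 ≈ -3.2891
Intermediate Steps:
-1689891/439712 - 2616649/(-4722772) = -1689891*1/439712 - 2616649*(-1/4722772) = -241413/62816 + 2616649/4722772 = -243942783313/74166411488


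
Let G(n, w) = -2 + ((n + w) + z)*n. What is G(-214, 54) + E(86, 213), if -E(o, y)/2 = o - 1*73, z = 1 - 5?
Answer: 35068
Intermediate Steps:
z = -4
E(o, y) = 146 - 2*o (E(o, y) = -2*(o - 1*73) = -2*(o - 73) = -2*(-73 + o) = 146 - 2*o)
G(n, w) = -2 + n*(-4 + n + w) (G(n, w) = -2 + ((n + w) - 4)*n = -2 + (-4 + n + w)*n = -2 + n*(-4 + n + w))
G(-214, 54) + E(86, 213) = (-2 + (-214)² - 4*(-214) - 214*54) + (146 - 2*86) = (-2 + 45796 + 856 - 11556) + (146 - 172) = 35094 - 26 = 35068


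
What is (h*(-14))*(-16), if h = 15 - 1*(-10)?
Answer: 5600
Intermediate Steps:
h = 25 (h = 15 + 10 = 25)
(h*(-14))*(-16) = (25*(-14))*(-16) = -350*(-16) = 5600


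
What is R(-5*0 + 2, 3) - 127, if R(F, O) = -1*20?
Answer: -147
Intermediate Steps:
R(F, O) = -20
R(-5*0 + 2, 3) - 127 = -20 - 127 = -147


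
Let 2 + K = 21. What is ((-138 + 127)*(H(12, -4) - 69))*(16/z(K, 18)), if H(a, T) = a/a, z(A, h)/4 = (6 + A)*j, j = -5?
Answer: -2992/125 ≈ -23.936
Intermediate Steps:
K = 19 (K = -2 + 21 = 19)
z(A, h) = -120 - 20*A (z(A, h) = 4*((6 + A)*(-5)) = 4*(-30 - 5*A) = -120 - 20*A)
H(a, T) = 1
((-138 + 127)*(H(12, -4) - 69))*(16/z(K, 18)) = ((-138 + 127)*(1 - 69))*(16/(-120 - 20*19)) = (-11*(-68))*(16/(-120 - 380)) = 748*(16/(-500)) = 748*(16*(-1/500)) = 748*(-4/125) = -2992/125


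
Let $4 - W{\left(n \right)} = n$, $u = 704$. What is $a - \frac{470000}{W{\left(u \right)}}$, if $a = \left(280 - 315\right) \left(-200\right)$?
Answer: $\frac{53700}{7} \approx 7671.4$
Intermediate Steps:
$W{\left(n \right)} = 4 - n$
$a = 7000$ ($a = \left(-35\right) \left(-200\right) = 7000$)
$a - \frac{470000}{W{\left(u \right)}} = 7000 - \frac{470000}{4 - 704} = 7000 - \frac{470000}{-700} = 7000 - 470000 \left(- \frac{1}{700}\right) = 7000 - - \frac{4700}{7} = 7000 + \frac{4700}{7} = \frac{53700}{7}$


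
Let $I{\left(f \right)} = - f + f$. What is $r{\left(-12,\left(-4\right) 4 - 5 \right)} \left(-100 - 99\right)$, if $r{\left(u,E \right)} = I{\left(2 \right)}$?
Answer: $0$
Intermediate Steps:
$I{\left(f \right)} = 0$
$r{\left(u,E \right)} = 0$
$r{\left(-12,\left(-4\right) 4 - 5 \right)} \left(-100 - 99\right) = 0 \left(-100 - 99\right) = 0 \left(-199\right) = 0$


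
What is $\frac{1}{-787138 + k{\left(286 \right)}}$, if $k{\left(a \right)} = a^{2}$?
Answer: $- \frac{1}{705342} \approx -1.4178 \cdot 10^{-6}$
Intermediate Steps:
$\frac{1}{-787138 + k{\left(286 \right)}} = \frac{1}{-787138 + 286^{2}} = \frac{1}{-787138 + 81796} = \frac{1}{-705342} = - \frac{1}{705342}$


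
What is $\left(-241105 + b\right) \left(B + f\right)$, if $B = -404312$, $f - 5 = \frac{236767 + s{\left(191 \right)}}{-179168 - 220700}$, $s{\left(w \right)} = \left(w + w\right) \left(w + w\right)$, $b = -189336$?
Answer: $\frac{69589316479857647}{399868} \approx 1.7403 \cdot 10^{11}$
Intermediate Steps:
$s{\left(w \right)} = 4 w^{2}$ ($s{\left(w \right)} = 2 w 2 w = 4 w^{2}$)
$f = \frac{1616649}{399868}$ ($f = 5 + \frac{236767 + 4 \cdot 191^{2}}{-179168 - 220700} = 5 + \frac{236767 + 4 \cdot 36481}{-399868} = 5 + \left(236767 + 145924\right) \left(- \frac{1}{399868}\right) = 5 + 382691 \left(- \frac{1}{399868}\right) = 5 - \frac{382691}{399868} = \frac{1616649}{399868} \approx 4.043$)
$\left(-241105 + b\right) \left(B + f\right) = \left(-241105 - 189336\right) \left(-404312 + \frac{1616649}{399868}\right) = \left(-430441\right) \left(- \frac{161669814167}{399868}\right) = \frac{69589316479857647}{399868}$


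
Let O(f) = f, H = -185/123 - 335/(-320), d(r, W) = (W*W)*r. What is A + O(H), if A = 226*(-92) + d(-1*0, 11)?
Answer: -163678223/7872 ≈ -20792.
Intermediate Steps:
d(r, W) = r*W² (d(r, W) = W²*r = r*W²)
H = -3599/7872 (H = -185*1/123 - 335*(-1/320) = -185/123 + 67/64 = -3599/7872 ≈ -0.45719)
A = -20792 (A = 226*(-92) - 1*0*11² = -20792 + 0*121 = -20792 + 0 = -20792)
A + O(H) = -20792 - 3599/7872 = -163678223/7872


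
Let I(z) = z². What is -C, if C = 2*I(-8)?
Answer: -128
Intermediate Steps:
C = 128 (C = 2*(-8)² = 2*64 = 128)
-C = -1*128 = -128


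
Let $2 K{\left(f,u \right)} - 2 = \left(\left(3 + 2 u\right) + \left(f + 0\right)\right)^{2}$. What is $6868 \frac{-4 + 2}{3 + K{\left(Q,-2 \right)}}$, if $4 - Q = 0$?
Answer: $-1616$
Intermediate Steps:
$Q = 4$ ($Q = 4 - 0 = 4 + 0 = 4$)
$K{\left(f,u \right)} = 1 + \frac{\left(3 + f + 2 u\right)^{2}}{2}$ ($K{\left(f,u \right)} = 1 + \frac{\left(\left(3 + 2 u\right) + \left(f + 0\right)\right)^{2}}{2} = 1 + \frac{\left(\left(3 + 2 u\right) + f\right)^{2}}{2} = 1 + \frac{\left(3 + f + 2 u\right)^{2}}{2}$)
$6868 \frac{-4 + 2}{3 + K{\left(Q,-2 \right)}} = 6868 \frac{-4 + 2}{3 + \left(1 + \frac{\left(3 + 4 + 2 \left(-2\right)\right)^{2}}{2}\right)} = 6868 \left(- \frac{2}{3 + \left(1 + \frac{\left(3 + 4 - 4\right)^{2}}{2}\right)}\right) = 6868 \left(- \frac{2}{3 + \left(1 + \frac{3^{2}}{2}\right)}\right) = 6868 \left(- \frac{2}{3 + \left(1 + \frac{1}{2} \cdot 9\right)}\right) = 6868 \left(- \frac{2}{3 + \left(1 + \frac{9}{2}\right)}\right) = 6868 \left(- \frac{2}{3 + \frac{11}{2}}\right) = 6868 \left(- \frac{2}{\frac{17}{2}}\right) = 6868 \left(\left(-2\right) \frac{2}{17}\right) = 6868 \left(- \frac{4}{17}\right) = -1616$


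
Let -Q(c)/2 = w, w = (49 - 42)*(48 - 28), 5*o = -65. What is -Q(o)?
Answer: 280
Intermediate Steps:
o = -13 (o = (⅕)*(-65) = -13)
w = 140 (w = 7*20 = 140)
Q(c) = -280 (Q(c) = -2*140 = -280)
-Q(o) = -1*(-280) = 280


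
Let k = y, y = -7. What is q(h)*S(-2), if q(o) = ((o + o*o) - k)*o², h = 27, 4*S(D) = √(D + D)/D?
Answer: -556227*I/4 ≈ -1.3906e+5*I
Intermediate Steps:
k = -7
S(D) = √2/(4*√D) (S(D) = (√(D + D)/D)/4 = (√(2*D)/D)/4 = ((√2*√D)/D)/4 = (√2/√D)/4 = √2/(4*√D))
q(o) = o²*(7 + o + o²) (q(o) = ((o + o*o) - 1*(-7))*o² = ((o + o²) + 7)*o² = (7 + o + o²)*o² = o²*(7 + o + o²))
q(h)*S(-2) = (27²*(7 + 27 + 27²))*(√2/(4*√(-2))) = (729*(7 + 27 + 729))*(√2*(-I*√2/2)/4) = (729*763)*(-I/4) = 556227*(-I/4) = -556227*I/4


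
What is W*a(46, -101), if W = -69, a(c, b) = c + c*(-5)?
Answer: 12696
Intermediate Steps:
a(c, b) = -4*c (a(c, b) = c - 5*c = -4*c)
W*a(46, -101) = -(-276)*46 = -69*(-184) = 12696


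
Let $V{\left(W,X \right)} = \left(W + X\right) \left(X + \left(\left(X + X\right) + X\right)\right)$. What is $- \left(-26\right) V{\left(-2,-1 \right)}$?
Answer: $312$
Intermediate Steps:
$V{\left(W,X \right)} = 4 X \left(W + X\right)$ ($V{\left(W,X \right)} = \left(W + X\right) \left(X + \left(2 X + X\right)\right) = \left(W + X\right) \left(X + 3 X\right) = \left(W + X\right) 4 X = 4 X \left(W + X\right)$)
$- \left(-26\right) V{\left(-2,-1 \right)} = - \left(-26\right) 4 \left(-1\right) \left(-2 - 1\right) = - \left(-26\right) 4 \left(-1\right) \left(-3\right) = - \left(-26\right) 12 = \left(-1\right) \left(-312\right) = 312$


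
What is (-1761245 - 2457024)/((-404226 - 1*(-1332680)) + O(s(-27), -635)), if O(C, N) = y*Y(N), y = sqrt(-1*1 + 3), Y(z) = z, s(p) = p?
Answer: -1958234363063/431013011833 - 2678600815*sqrt(2)/862026023666 ≈ -4.5477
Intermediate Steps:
y = sqrt(2) (y = sqrt(-1 + 3) = sqrt(2) ≈ 1.4142)
O(C, N) = N*sqrt(2) (O(C, N) = sqrt(2)*N = N*sqrt(2))
(-1761245 - 2457024)/((-404226 - 1*(-1332680)) + O(s(-27), -635)) = (-1761245 - 2457024)/((-404226 - 1*(-1332680)) - 635*sqrt(2)) = -4218269/((-404226 + 1332680) - 635*sqrt(2)) = -4218269/(928454 - 635*sqrt(2))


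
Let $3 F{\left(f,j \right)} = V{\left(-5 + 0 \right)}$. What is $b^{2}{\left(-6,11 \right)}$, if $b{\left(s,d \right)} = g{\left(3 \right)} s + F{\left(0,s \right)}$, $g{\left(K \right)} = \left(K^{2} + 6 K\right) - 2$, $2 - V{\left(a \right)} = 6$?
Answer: $\frac{206116}{9} \approx 22902.0$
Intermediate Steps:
$V{\left(a \right)} = -4$ ($V{\left(a \right)} = 2 - 6 = -4$)
$F{\left(f,j \right)} = - \frac{4}{3}$ ($F{\left(f,j \right)} = \frac{1}{3} \left(-4\right) = - \frac{4}{3}$)
$g{\left(K \right)} = -2 + K^{2} + 6 K$
$b{\left(s,d \right)} = - \frac{4}{3} + 25 s$ ($b{\left(s,d \right)} = \left(-2 + 3^{2} + 6 \cdot 3\right) s - \frac{4}{3} = \left(-2 + 9 + 18\right) s - \frac{4}{3} = 25 s - \frac{4}{3} = - \frac{4}{3} + 25 s$)
$b^{2}{\left(-6,11 \right)} = \left(- \frac{4}{3} + 25 \left(-6\right)\right)^{2} = \left(- \frac{4}{3} - 150\right)^{2} = \left(- \frac{454}{3}\right)^{2} = \frac{206116}{9}$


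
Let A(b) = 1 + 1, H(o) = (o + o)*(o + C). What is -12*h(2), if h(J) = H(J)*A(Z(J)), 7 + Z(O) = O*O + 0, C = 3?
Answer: -480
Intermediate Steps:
H(o) = 2*o*(3 + o) (H(o) = (o + o)*(o + 3) = (2*o)*(3 + o) = 2*o*(3 + o))
Z(O) = -7 + O² (Z(O) = -7 + (O*O + 0) = -7 + (O² + 0) = -7 + O²)
A(b) = 2
h(J) = 4*J*(3 + J) (h(J) = (2*J*(3 + J))*2 = 4*J*(3 + J))
-12*h(2) = -48*2*(3 + 2) = -48*2*5 = -12*40 = -480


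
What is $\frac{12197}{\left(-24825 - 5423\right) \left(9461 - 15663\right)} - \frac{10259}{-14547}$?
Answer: $\frac{1924746296623}{2728989502512} \approx 0.7053$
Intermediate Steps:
$\frac{12197}{\left(-24825 - 5423\right) \left(9461 - 15663\right)} - \frac{10259}{-14547} = \frac{12197}{\left(-30248\right) \left(-6202\right)} - - \frac{10259}{14547} = \frac{12197}{187598096} + \frac{10259}{14547} = \frac{1924746296623}{2728989502512}$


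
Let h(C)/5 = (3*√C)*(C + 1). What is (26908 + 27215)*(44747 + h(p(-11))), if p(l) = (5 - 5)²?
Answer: 2421841881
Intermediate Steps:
p(l) = 0 (p(l) = 0² = 0)
h(C) = 15*√C*(1 + C) (h(C) = 5*((3*√C)*(C + 1)) = 5*((3*√C)*(1 + C)) = 5*(3*√C*(1 + C)) = 15*√C*(1 + C))
(26908 + 27215)*(44747 + h(p(-11))) = (26908 + 27215)*(44747 + 15*√0*(1 + 0)) = 54123*(44747 + 15*0*1) = 54123*(44747 + 0) = 54123*44747 = 2421841881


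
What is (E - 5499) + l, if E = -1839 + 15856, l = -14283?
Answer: -5765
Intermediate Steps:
E = 14017
(E - 5499) + l = (14017 - 5499) - 14283 = 8518 - 14283 = -5765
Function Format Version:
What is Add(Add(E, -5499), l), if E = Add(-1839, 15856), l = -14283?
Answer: -5765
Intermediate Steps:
E = 14017
Add(Add(E, -5499), l) = Add(Add(14017, -5499), -14283) = Add(8518, -14283) = -5765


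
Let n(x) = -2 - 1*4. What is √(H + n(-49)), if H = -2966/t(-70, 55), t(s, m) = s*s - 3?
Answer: 2*I*√39602039/4897 ≈ 2.5702*I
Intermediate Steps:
n(x) = -6 (n(x) = -2 - 4 = -6)
t(s, m) = -3 + s² (t(s, m) = s² - 3 = -3 + s²)
H = -2966/4897 (H = -2966/(-3 + (-70)²) = -2966/(-3 + 4900) = -2966/4897 ≈ -0.60568)
√(H + n(-49)) = √(-2966/4897 - 6) = √(-32348/4897) = 2*I*√39602039/4897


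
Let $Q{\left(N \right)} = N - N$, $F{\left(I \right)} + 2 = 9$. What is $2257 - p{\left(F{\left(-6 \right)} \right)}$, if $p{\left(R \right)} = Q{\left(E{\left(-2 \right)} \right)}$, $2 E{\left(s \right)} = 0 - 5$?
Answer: $2257$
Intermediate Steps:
$F{\left(I \right)} = 7$ ($F{\left(I \right)} = -2 + 9 = 7$)
$E{\left(s \right)} = - \frac{5}{2}$ ($E{\left(s \right)} = \frac{0 - 5}{2} = \frac{1}{2} \left(-5\right) = - \frac{5}{2}$)
$Q{\left(N \right)} = 0$
$p{\left(R \right)} = 0$
$2257 - p{\left(F{\left(-6 \right)} \right)} = 2257 - 0 = 2257 + 0 = 2257$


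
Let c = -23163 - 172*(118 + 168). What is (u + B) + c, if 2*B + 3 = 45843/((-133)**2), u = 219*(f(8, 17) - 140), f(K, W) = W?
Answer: -250911400/2527 ≈ -99292.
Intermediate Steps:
u = -26937 (u = 219*(17 - 140) = 219*(-123) = -26937)
B = -516/2527 (B = -3/2 + (45843/((-133)**2))/2 = -3/2 + (45843/17689)/2 = -3/2 + (45843*(1/17689))/2 = -3/2 + (1/2)*(6549/2527) = -3/2 + 6549/5054 = -516/2527 ≈ -0.20419)
c = -72355 (c = -23163 - 172*286 = -23163 - 49192 = -72355)
(u + B) + c = (-26937 - 516/2527) - 72355 = -68070315/2527 - 72355 = -250911400/2527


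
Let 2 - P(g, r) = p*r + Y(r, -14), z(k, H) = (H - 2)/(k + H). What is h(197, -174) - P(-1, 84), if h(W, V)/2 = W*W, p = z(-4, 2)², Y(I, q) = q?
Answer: 77602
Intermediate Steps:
z(k, H) = (-2 + H)/(H + k)
p = 0 (p = ((-2 + 2)/(2 - 4))² = (0/(-2))² = (-½*0)² = 0² = 0)
P(g, r) = 16 (P(g, r) = 2 - (0*r - 14) = 2 - (0 - 14) = 2 - 1*(-14) = 2 + 14 = 16)
h(W, V) = 2*W² (h(W, V) = 2*(W*W) = 2*W²)
h(197, -174) - P(-1, 84) = 2*197² - 1*16 = 2*38809 - 16 = 77618 - 16 = 77602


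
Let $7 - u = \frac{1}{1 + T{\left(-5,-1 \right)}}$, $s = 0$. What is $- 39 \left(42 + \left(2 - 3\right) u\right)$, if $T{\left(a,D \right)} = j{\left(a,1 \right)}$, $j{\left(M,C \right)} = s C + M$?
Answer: $- \frac{5421}{4} \approx -1355.3$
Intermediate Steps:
$j{\left(M,C \right)} = M$ ($j{\left(M,C \right)} = 0 C + M = 0 + M = M$)
$T{\left(a,D \right)} = a$
$u = \frac{29}{4}$ ($u = 7 - \frac{1}{1 - 5} = 7 - \frac{1}{-4} = 7 - - \frac{1}{4} = 7 + \frac{1}{4} = \frac{29}{4} \approx 7.25$)
$- 39 \left(42 + \left(2 - 3\right) u\right) = - 39 \left(42 + \left(2 - 3\right) \frac{29}{4}\right) = - 39 \left(42 - \frac{29}{4}\right) = \left(-39\right) \frac{139}{4} = - \frac{5421}{4}$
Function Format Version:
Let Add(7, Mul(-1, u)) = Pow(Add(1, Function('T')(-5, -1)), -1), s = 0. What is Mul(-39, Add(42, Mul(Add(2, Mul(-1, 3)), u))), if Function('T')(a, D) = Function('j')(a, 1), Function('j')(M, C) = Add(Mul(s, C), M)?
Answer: Rational(-5421, 4) ≈ -1355.3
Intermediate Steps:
Function('j')(M, C) = M (Function('j')(M, C) = Add(Mul(0, C), M) = Add(0, M) = M)
Function('T')(a, D) = a
u = Rational(29, 4) (u = Add(7, Mul(-1, Pow(Add(1, -5), -1))) = Add(7, Mul(-1, Pow(-4, -1))) = Add(7, Mul(-1, Rational(-1, 4))) = Add(7, Rational(1, 4)) = Rational(29, 4) ≈ 7.2500)
Mul(-39, Add(42, Mul(Add(2, Mul(-1, 3)), u))) = Mul(-39, Add(42, Mul(Add(2, Mul(-1, 3)), Rational(29, 4)))) = Mul(-39, Add(42, Mul(Add(2, -3), Rational(29, 4)))) = Mul(-39, Add(42, Mul(-1, Rational(29, 4)))) = Mul(-39, Add(42, Rational(-29, 4))) = Mul(-39, Rational(139, 4)) = Rational(-5421, 4)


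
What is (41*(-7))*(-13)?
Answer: 3731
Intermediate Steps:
(41*(-7))*(-13) = -287*(-13) = 3731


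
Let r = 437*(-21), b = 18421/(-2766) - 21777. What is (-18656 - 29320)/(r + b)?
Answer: 132701616/85637185 ≈ 1.5496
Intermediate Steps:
b = -60253603/2766 (b = 18421*(-1/2766) - 21777 = -18421/2766 - 21777 = -60253603/2766 ≈ -21784.)
r = -9177
(-18656 - 29320)/(r + b) = (-18656 - 29320)/(-9177 - 60253603/2766) = -47976/(-85637185/2766) = -47976*(-2766/85637185) = 132701616/85637185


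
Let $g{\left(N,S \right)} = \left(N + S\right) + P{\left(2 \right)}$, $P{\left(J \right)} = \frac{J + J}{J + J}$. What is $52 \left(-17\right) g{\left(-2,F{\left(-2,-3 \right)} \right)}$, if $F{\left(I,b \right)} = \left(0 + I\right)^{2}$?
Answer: $-2652$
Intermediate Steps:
$F{\left(I,b \right)} = I^{2}$
$P{\left(J \right)} = 1$ ($P{\left(J \right)} = \frac{2 J}{2 J} = 2 J \frac{1}{2 J} = 1$)
$g{\left(N,S \right)} = 1 + N + S$ ($g{\left(N,S \right)} = \left(N + S\right) + 1 = 1 + N + S$)
$52 \left(-17\right) g{\left(-2,F{\left(-2,-3 \right)} \right)} = 52 \left(-17\right) \left(1 - 2 + \left(-2\right)^{2}\right) = - 884 \left(1 - 2 + 4\right) = \left(-884\right) 3 = -2652$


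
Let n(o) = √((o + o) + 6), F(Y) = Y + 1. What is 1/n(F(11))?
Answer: √30/30 ≈ 0.18257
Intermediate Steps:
F(Y) = 1 + Y
n(o) = √(6 + 2*o) (n(o) = √(2*o + 6) = √(6 + 2*o))
1/n(F(11)) = 1/(√(6 + 2*(1 + 11))) = 1/(√(6 + 2*12)) = 1/(√(6 + 24)) = 1/(√30) = √30/30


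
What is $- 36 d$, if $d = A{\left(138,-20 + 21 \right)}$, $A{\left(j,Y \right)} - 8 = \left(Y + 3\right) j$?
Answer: $-20160$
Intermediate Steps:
$A{\left(j,Y \right)} = 8 + j \left(3 + Y\right)$ ($A{\left(j,Y \right)} = 8 + \left(Y + 3\right) j = 8 + \left(3 + Y\right) j = 8 + j \left(3 + Y\right)$)
$d = 560$ ($d = 8 + 3 \cdot 138 + \left(-20 + 21\right) 138 = 8 + 414 + 1 \cdot 138 = 8 + 414 + 138 = 560$)
$- 36 d = \left(-36\right) 560 = -20160$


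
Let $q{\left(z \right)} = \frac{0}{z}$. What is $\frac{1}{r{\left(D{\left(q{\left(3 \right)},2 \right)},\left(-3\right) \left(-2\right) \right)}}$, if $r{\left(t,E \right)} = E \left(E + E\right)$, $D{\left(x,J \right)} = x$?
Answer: $\frac{1}{72} \approx 0.013889$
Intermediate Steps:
$q{\left(z \right)} = 0$
$r{\left(t,E \right)} = 2 E^{2}$ ($r{\left(t,E \right)} = E 2 E = 2 E^{2}$)
$\frac{1}{r{\left(D{\left(q{\left(3 \right)},2 \right)},\left(-3\right) \left(-2\right) \right)}} = \frac{1}{2 \left(\left(-3\right) \left(-2\right)\right)^{2}} = \frac{1}{2 \cdot 6^{2}} = \frac{1}{2 \cdot 36} = \frac{1}{72}$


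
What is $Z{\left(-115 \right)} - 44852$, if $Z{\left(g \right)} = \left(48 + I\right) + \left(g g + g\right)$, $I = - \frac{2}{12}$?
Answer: $- \frac{190165}{6} \approx -31694.0$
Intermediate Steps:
$I = - \frac{1}{6}$ ($I = \left(-2\right) \frac{1}{12} = - \frac{1}{6} \approx -0.16667$)
$Z{\left(g \right)} = \frac{287}{6} + g + g^{2}$ ($Z{\left(g \right)} = \left(48 - \frac{1}{6}\right) + \left(g g + g\right) = \frac{287}{6} + \left(g^{2} + g\right) = \frac{287}{6} + \left(g + g^{2}\right) = \frac{287}{6} + g + g^{2}$)
$Z{\left(-115 \right)} - 44852 = \left(\frac{287}{6} - 115 + \left(-115\right)^{2}\right) - 44852 = \left(\frac{287}{6} - 115 + 13225\right) - 44852 = \frac{78947}{6} - 44852 = - \frac{190165}{6}$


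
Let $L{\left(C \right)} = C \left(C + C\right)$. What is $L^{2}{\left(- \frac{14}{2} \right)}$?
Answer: $9604$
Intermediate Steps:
$L{\left(C \right)} = 2 C^{2}$ ($L{\left(C \right)} = C 2 C = 2 C^{2}$)
$L^{2}{\left(- \frac{14}{2} \right)} = \left(2 \left(- \frac{14}{2}\right)^{2}\right)^{2} = \left(2 \left(\left(-14\right) \frac{1}{2}\right)^{2}\right)^{2} = \left(2 \left(-7\right)^{2}\right)^{2} = \left(2 \cdot 49\right)^{2} = 98^{2} = 9604$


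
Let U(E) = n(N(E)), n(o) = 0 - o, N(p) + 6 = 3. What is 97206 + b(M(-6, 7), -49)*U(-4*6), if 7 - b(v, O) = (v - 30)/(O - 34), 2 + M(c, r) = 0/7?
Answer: 8069745/83 ≈ 97226.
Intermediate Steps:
N(p) = -3 (N(p) = -6 + 3 = -3)
M(c, r) = -2 (M(c, r) = -2 + 0/7 = -2 + 0*(1/7) = -2 + 0 = -2)
b(v, O) = 7 - (-30 + v)/(-34 + O) (b(v, O) = 7 - (v - 30)/(O - 34) = 7 - (-30 + v)/(-34 + O))
n(o) = -o
U(E) = 3 (U(E) = -1*(-3) = 3)
97206 + b(M(-6, 7), -49)*U(-4*6) = 97206 + ((-208 - 1*(-2) + 7*(-49))/(-34 - 49))*3 = 97206 + ((-208 + 2 - 343)/(-83))*3 = 97206 - 1/83*(-549)*3 = 97206 + (549/83)*3 = 97206 + 1647/83 = 8069745/83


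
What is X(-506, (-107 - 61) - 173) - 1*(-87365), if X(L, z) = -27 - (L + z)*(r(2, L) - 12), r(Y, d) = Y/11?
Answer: 77328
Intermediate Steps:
r(Y, d) = Y/11 (r(Y, d) = Y*(1/11) = Y/11)
X(L, z) = -27 + 130*L/11 + 130*z/11 (X(L, z) = -27 - (L + z)*((1/11)*2 - 12) = -27 - (L + z)*(2/11 - 12) = -27 - (L + z)*(-130)/11 = -27 - (-130*L/11 - 130*z/11) = -27 + (130*L/11 + 130*z/11) = -27 + 130*L/11 + 130*z/11)
X(-506, (-107 - 61) - 173) - 1*(-87365) = (-27 + (130/11)*(-506) + 130*((-107 - 61) - 173)/11) - 1*(-87365) = (-27 - 5980 + 130*(-168 - 173)/11) + 87365 = (-27 - 5980 + (130/11)*(-341)) + 87365 = (-27 - 5980 - 4030) + 87365 = -10037 + 87365 = 77328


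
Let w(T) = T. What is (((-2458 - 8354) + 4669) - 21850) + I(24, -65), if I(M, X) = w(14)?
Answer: -27979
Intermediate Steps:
I(M, X) = 14
(((-2458 - 8354) + 4669) - 21850) + I(24, -65) = (((-2458 - 8354) + 4669) - 21850) + 14 = ((-10812 + 4669) - 21850) + 14 = (-6143 - 21850) + 14 = -27993 + 14 = -27979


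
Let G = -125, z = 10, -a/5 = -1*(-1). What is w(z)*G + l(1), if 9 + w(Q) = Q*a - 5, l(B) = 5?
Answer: 8005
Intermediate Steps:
a = -5 (a = -(-5)*(-1) = -5*1 = -5)
w(Q) = -14 - 5*Q (w(Q) = -9 + (Q*(-5) - 5) = -9 + (-5*Q - 5) = -9 + (-5 - 5*Q) = -14 - 5*Q)
w(z)*G + l(1) = (-14 - 5*10)*(-125) + 5 = (-14 - 50)*(-125) + 5 = -64*(-125) + 5 = 8000 + 5 = 8005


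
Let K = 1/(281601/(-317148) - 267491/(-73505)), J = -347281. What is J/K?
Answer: -30806252382961/32243380 ≈ -9.5543e+5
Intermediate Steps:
K = 7770654580/21378384721 (K = 1/(281601*(-1/317148) - 267491*(-1/73505)) = 1/(-93867/105716 + 267491/73505) = 1/(21378384721/7770654580) = 7770654580/21378384721 ≈ 0.36348)
J/K = -347281/7770654580/21378384721 = -347281*21378384721/7770654580 = -30806252382961/32243380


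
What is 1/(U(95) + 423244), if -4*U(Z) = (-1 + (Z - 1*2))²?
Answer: 1/421128 ≈ 2.3746e-6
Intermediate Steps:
U(Z) = -(-3 + Z)²/4 (U(Z) = -(-1 + (Z - 1*2))²/4 = -(-1 + (Z - 2))²/4 = -(-1 + (-2 + Z))²/4 = -(-3 + Z)²/4)
1/(U(95) + 423244) = 1/(-(-3 + 95)²/4 + 423244) = 1/(-¼*92² + 423244) = 1/(-¼*8464 + 423244) = 1/(-2116 + 423244) = 1/421128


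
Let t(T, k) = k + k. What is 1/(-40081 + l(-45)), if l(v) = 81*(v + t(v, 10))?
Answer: -1/42106 ≈ -2.3750e-5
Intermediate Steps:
t(T, k) = 2*k
l(v) = 1620 + 81*v (l(v) = 81*(v + 2*10) = 81*(v + 20) = 81*(20 + v) = 1620 + 81*v)
1/(-40081 + l(-45)) = 1/(-40081 + (1620 + 81*(-45))) = 1/(-40081 + (1620 - 3645)) = 1/(-40081 - 2025) = 1/(-42106) = -1/42106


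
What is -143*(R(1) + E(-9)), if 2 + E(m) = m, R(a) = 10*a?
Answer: 143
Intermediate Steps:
E(m) = -2 + m
-143*(R(1) + E(-9)) = -143*(10*1 + (-2 - 9)) = -143*(10 - 11) = -143*(-1) = 143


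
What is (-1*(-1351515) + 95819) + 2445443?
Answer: 3892777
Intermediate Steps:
(-1*(-1351515) + 95819) + 2445443 = (1351515 + 95819) + 2445443 = 1447334 + 2445443 = 3892777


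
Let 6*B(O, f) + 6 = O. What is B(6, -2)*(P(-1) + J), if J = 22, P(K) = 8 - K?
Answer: 0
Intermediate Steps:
B(O, f) = -1 + O/6
B(6, -2)*(P(-1) + J) = (-1 + (⅙)*6)*((8 - 1*(-1)) + 22) = (-1 + 1)*((8 + 1) + 22) = 0*(9 + 22) = 0*31 = 0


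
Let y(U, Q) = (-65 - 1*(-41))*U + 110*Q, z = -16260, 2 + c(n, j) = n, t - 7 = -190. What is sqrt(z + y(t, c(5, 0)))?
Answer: 3*I*sqrt(1282) ≈ 107.42*I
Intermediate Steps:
t = -183 (t = 7 - 190 = -183)
c(n, j) = -2 + n
y(U, Q) = -24*U + 110*Q (y(U, Q) = (-65 + 41)*U + 110*Q = -24*U + 110*Q)
sqrt(z + y(t, c(5, 0))) = sqrt(-16260 + (-24*(-183) + 110*(-2 + 5))) = sqrt(-16260 + (4392 + 110*3)) = sqrt(-16260 + (4392 + 330)) = sqrt(-16260 + 4722) = sqrt(-11538) = 3*I*sqrt(1282)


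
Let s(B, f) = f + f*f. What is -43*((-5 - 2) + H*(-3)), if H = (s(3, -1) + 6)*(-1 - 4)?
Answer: -3569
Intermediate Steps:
s(B, f) = f + f²
H = -30 (H = (-(1 - 1) + 6)*(-1 - 4) = (-1*0 + 6)*(-5) = (0 + 6)*(-5) = 6*(-5) = -30)
-43*((-5 - 2) + H*(-3)) = -43*((-5 - 2) - 30*(-3)) = -43*(-7 + 90) = -43*83 = -3569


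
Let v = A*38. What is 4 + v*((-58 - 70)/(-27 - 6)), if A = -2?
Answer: -9596/33 ≈ -290.79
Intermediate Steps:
v = -76 (v = -2*38 = -76)
4 + v*((-58 - 70)/(-27 - 6)) = 4 - 76*(-58 - 70)/(-27 - 6) = 4 - (-9728)/(-33) = 4 - (-9728)*(-1)/33 = 4 - 76*128/33 = 4 - 9728/33 = -9596/33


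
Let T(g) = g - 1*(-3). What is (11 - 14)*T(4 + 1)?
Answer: -24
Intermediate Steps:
T(g) = 3 + g (T(g) = g + 3 = 3 + g)
(11 - 14)*T(4 + 1) = (11 - 14)*(3 + (4 + 1)) = -3*(3 + 5) = -3*8 = -24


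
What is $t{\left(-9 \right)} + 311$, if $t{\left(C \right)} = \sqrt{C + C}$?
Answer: $311 + 3 i \sqrt{2} \approx 311.0 + 4.2426 i$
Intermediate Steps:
$t{\left(C \right)} = \sqrt{2} \sqrt{C}$ ($t{\left(C \right)} = \sqrt{2 C} = \sqrt{2} \sqrt{C}$)
$t{\left(-9 \right)} + 311 = \sqrt{2} \sqrt{-9} + 311 = \sqrt{2} \cdot 3 i + 311 = 3 i \sqrt{2} + 311 = 311 + 3 i \sqrt{2}$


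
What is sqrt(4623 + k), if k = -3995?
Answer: 2*sqrt(157) ≈ 25.060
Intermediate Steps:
sqrt(4623 + k) = sqrt(4623 - 3995) = sqrt(628) = 2*sqrt(157)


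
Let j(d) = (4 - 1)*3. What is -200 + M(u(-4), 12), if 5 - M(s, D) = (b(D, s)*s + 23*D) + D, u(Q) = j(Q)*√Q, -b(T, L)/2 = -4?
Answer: -483 - 144*I ≈ -483.0 - 144.0*I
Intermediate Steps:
b(T, L) = 8 (b(T, L) = -2*(-4) = 8)
j(d) = 9 (j(d) = 3*3 = 9)
u(Q) = 9*√Q
M(s, D) = 5 - 24*D - 8*s (M(s, D) = 5 - ((8*s + 23*D) + D) = 5 - (8*s + 24*D) = 5 + (-24*D - 8*s) = 5 - 24*D - 8*s)
-200 + M(u(-4), 12) = -200 + (5 - 24*12 - 72*√(-4)) = -200 + (5 - 288 - 72*2*I) = -200 + (5 - 288 - 144*I) = -200 + (-283 - 144*I) = -483 - 144*I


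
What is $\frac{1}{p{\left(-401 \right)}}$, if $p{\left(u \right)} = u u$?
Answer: $\frac{1}{160801} \approx 6.2189 \cdot 10^{-6}$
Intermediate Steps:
$p{\left(u \right)} = u^{2}$
$\frac{1}{p{\left(-401 \right)}} = \frac{1}{\left(-401\right)^{2}} = \frac{1}{160801}$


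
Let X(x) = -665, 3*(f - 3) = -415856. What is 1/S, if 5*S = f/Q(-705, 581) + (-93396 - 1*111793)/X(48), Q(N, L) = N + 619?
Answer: 857850/329477017 ≈ 0.0026037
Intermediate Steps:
f = -415847/3 (f = 3 + (⅓)*(-415856) = 3 - 415856/3 = -415847/3 ≈ -1.3862e+5)
Q(N, L) = 619 + N
S = 329477017/857850 (S = (-415847/(3*(619 - 705)) + (-93396 - 1*111793)/(-665))/5 = (-415847/3/(-86) + (-93396 - 111793)*(-1/665))/5 = (-415847/3*(-1/86) - 205189*(-1/665))/5 = (415847/258 + 205189/665)/5 = (⅕)*(329477017/171570) = 329477017/857850 ≈ 384.07)
1/S = 1/(329477017/857850) = 857850/329477017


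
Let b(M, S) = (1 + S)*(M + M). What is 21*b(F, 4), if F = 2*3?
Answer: 1260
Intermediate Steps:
F = 6
b(M, S) = 2*M*(1 + S) (b(M, S) = (1 + S)*(2*M) = 2*M*(1 + S))
21*b(F, 4) = 21*(2*6*(1 + 4)) = 21*(2*6*5) = 21*60 = 1260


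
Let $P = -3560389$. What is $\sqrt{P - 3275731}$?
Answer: $2 i \sqrt{1709030} \approx 2614.6 i$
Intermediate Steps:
$\sqrt{P - 3275731} = \sqrt{-3560389 - 3275731} = \sqrt{-6836120} = 2 i \sqrt{1709030}$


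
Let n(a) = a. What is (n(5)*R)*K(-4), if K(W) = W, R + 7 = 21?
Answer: -280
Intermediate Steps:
R = 14 (R = -7 + 21 = 14)
(n(5)*R)*K(-4) = (5*14)*(-4) = 70*(-4) = -280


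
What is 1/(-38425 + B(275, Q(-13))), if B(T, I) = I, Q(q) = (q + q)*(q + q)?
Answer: -1/37749 ≈ -2.6491e-5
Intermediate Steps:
Q(q) = 4*q² (Q(q) = (2*q)*(2*q) = 4*q²)
1/(-38425 + B(275, Q(-13))) = 1/(-38425 + 4*(-13)²) = 1/(-38425 + 4*169) = 1/(-38425 + 676) = 1/(-37749) = -1/37749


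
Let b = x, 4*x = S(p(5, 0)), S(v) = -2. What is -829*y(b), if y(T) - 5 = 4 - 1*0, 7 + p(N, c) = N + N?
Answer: -7461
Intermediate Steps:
p(N, c) = -7 + 2*N (p(N, c) = -7 + (N + N) = -7 + 2*N)
x = -½ (x = (¼)*(-2) = -½ ≈ -0.50000)
b = -½ ≈ -0.50000
y(T) = 9 (y(T) = 5 + (4 - 1*0) = 5 + (4 + 0) = 5 + 4 = 9)
-829*y(b) = -829*9 = -7461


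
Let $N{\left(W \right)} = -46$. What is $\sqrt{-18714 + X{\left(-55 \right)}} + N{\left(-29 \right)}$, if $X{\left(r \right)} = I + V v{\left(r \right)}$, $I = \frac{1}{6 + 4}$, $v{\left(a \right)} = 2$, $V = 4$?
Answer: $-46 + \frac{i \sqrt{1870590}}{10} \approx -46.0 + 136.77 i$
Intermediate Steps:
$I = \frac{1}{10} \approx 0.1$
$X{\left(r \right)} = \frac{81}{10}$ ($X{\left(r \right)} = \frac{1}{10} + 4 \cdot 2 = \frac{1}{10} + 8 = \frac{81}{10}$)
$\sqrt{-18714 + X{\left(-55 \right)}} + N{\left(-29 \right)} = \sqrt{-18714 + \frac{81}{10}} - 46 = \sqrt{- \frac{187059}{10}} - 46 = \frac{i \sqrt{1870590}}{10} - 46 = -46 + \frac{i \sqrt{1870590}}{10}$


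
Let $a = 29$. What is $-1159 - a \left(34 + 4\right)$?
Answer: $-2261$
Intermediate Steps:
$-1159 - a \left(34 + 4\right) = -1159 - 29 \left(34 + 4\right) = -1159 - 29 \cdot 38 = -1159 - 1102 = -2261$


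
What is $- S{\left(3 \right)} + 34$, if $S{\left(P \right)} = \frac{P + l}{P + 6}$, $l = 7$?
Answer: $\frac{296}{9} \approx 32.889$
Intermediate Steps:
$S{\left(P \right)} = \frac{7 + P}{6 + P}$ ($S{\left(P \right)} = \frac{P + 7}{P + 6} = \frac{7 + P}{6 + P}$)
$- S{\left(3 \right)} + 34 = - \frac{7 + 3}{6 + 3} + 34 = - \frac{10}{9} + 34 = \frac{296}{9}$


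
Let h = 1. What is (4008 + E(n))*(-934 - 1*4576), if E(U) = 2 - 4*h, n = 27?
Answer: -22073060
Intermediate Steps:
E(U) = -2 (E(U) = 2 - 4*1 = 2 - 4 = -2)
(4008 + E(n))*(-934 - 1*4576) = (4008 - 2)*(-934 - 1*4576) = 4006*(-934 - 4576) = 4006*(-5510) = -22073060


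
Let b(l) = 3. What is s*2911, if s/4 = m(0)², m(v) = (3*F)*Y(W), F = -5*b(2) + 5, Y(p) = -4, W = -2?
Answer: 167673600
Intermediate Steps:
F = -10 (F = -5*3 + 5 = -15 + 5 = -10)
m(v) = 120 (m(v) = (3*(-10))*(-4) = -30*(-4) = 120)
s = 57600 (s = 4*120² = 4*14400 = 57600)
s*2911 = 57600*2911 = 167673600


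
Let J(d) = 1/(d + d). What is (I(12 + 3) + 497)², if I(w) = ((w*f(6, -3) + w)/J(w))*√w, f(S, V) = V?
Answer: 12397009 - 894600*√15 ≈ 8.9322e+6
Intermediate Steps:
J(d) = 1/(2*d)
I(w) = -4*w^(5/2) (I(w) = ((w*(-3) + w)/((1/(2*w))))*√w = ((-3*w + w)*(2*w))*√w = ((-2*w)*(2*w))*√w = (-4*w²)*√w = -4*w^(5/2))
(I(12 + 3) + 497)² = (-4*(12 + 3)^(5/2) + 497)² = (-900*√15 + 497)² = (497 - 900*√15)²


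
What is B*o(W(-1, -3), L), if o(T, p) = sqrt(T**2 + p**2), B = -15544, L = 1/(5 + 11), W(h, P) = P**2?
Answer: -1943*sqrt(20737)/2 ≈ -1.3990e+5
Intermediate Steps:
L = 1/16 ≈ 0.062500
B*o(W(-1, -3), L) = -15544*sqrt(((-3)**2)**2 + (1/16)**2) = -15544*sqrt(9**2 + 1/256) = -15544*sqrt(81 + 1/256) = -1943*sqrt(20737)/2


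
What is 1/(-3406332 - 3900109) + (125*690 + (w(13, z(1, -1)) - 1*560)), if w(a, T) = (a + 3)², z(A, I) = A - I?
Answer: 627959378185/7306441 ≈ 85946.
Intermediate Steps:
w(a, T) = (3 + a)²
1/(-3406332 - 3900109) + (125*690 + (w(13, z(1, -1)) - 1*560)) = 1/(-3406332 - 3900109) + (125*690 + ((3 + 13)² - 1*560)) = 1/(-7306441) + (86250 + (16² - 560)) = -1/7306441 + (86250 + (256 - 560)) = -1/7306441 + (86250 - 304) = -1/7306441 + 85946 = 627959378185/7306441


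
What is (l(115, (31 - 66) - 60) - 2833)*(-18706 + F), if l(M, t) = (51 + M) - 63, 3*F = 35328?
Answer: 18918900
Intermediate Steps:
F = 11776 (F = (⅓)*35328 = 11776)
l(M, t) = -12 + M
(l(115, (31 - 66) - 60) - 2833)*(-18706 + F) = ((-12 + 115) - 2833)*(-18706 + 11776) = (103 - 2833)*(-6930) = -2730*(-6930) = 18918900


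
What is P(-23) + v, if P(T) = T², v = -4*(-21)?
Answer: 613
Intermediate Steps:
v = 84
P(-23) + v = (-23)² + 84 = 529 + 84 = 613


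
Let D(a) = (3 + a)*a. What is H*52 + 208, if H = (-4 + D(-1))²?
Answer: 2080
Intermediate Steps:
D(a) = a*(3 + a)
H = 36 (H = (-4 - (3 - 1))² = (-4 - 1*2)² = (-4 - 2)² = (-6)² = 36)
H*52 + 208 = 36*52 + 208 = 1872 + 208 = 2080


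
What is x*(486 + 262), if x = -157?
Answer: -117436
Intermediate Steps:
x*(486 + 262) = -157*(486 + 262) = -157*748 = -117436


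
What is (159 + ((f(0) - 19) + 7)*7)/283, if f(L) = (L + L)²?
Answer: 75/283 ≈ 0.26502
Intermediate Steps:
f(L) = 4*L² (f(L) = (2*L)² = 4*L²)
(159 + ((f(0) - 19) + 7)*7)/283 = (159 + ((4*0² - 19) + 7)*7)/283 = (159 + ((4*0 - 19) + 7)*7)*(1/283) = (159 + ((0 - 19) + 7)*7)*(1/283) = (159 + (-19 + 7)*7)*(1/283) = (159 - 12*7)*(1/283) = (159 - 84)*(1/283) = 75*(1/283) = 75/283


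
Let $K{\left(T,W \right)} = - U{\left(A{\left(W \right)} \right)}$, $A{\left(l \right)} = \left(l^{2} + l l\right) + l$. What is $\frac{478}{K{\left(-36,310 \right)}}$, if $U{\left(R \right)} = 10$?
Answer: $- \frac{239}{5} \approx -47.8$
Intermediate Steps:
$A{\left(l \right)} = l + 2 l^{2}$ ($A{\left(l \right)} = \left(l^{2} + l^{2}\right) + l = 2 l^{2} + l = l + 2 l^{2}$)
$K{\left(T,W \right)} = -10$ ($K{\left(T,W \right)} = \left(-1\right) 10 = -10$)
$\frac{478}{K{\left(-36,310 \right)}} = \frac{478}{-10} = 478 \left(- \frac{1}{10}\right) = - \frac{239}{5}$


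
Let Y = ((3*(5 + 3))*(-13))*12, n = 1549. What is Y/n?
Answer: -3744/1549 ≈ -2.4170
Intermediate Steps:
Y = -3744 (Y = ((3*8)*(-13))*12 = (24*(-13))*12 = -312*12 = -3744)
Y/n = -3744/1549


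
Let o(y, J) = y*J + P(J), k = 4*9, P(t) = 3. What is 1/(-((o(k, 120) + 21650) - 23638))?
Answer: -1/2335 ≈ -0.00042827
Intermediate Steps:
k = 36
o(y, J) = 3 + J*y (o(y, J) = y*J + 3 = J*y + 3 = 3 + J*y)
1/(-((o(k, 120) + 21650) - 23638)) = 1/(-(((3 + 120*36) + 21650) - 23638)) = 1/(-(((3 + 4320) + 21650) - 23638)) = 1/(-((4323 + 21650) - 23638)) = 1/(-(25973 - 23638)) = 1/(-1*2335) = 1/(-2335) = -1/2335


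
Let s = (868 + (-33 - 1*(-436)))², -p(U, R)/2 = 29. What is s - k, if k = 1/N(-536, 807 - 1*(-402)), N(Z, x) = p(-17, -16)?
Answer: 93695579/58 ≈ 1.6154e+6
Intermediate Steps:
p(U, R) = -58 (p(U, R) = -2*29 = -58)
N(Z, x) = -58
k = -1/58 (k = 1/(-58) = -1/58 ≈ -0.017241)
s = 1615441 (s = (868 + (-33 + 436))² = (868 + 403)² = 1271² = 1615441)
s - k = 1615441 - 1*(-1/58) = 1615441 + 1/58 = 93695579/58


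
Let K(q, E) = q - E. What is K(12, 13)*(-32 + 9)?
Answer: 23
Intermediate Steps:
K(12, 13)*(-32 + 9) = (12 - 1*13)*(-32 + 9) = (12 - 13)*(-23) = -1*(-23) = 23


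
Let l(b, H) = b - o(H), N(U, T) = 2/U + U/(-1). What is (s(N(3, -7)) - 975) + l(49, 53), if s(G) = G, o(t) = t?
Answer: -2944/3 ≈ -981.33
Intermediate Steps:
N(U, T) = -U + 2/U (N(U, T) = 2/U + U*(-1) = 2/U - U = -U + 2/U)
l(b, H) = b - H
(s(N(3, -7)) - 975) + l(49, 53) = ((-1*3 + 2/3) - 975) + (49 - 1*53) = ((-3 + 2*(1/3)) - 975) + (49 - 53) = ((-3 + 2/3) - 975) - 4 = (-7/3 - 975) - 4 = -2932/3 - 4 = -2944/3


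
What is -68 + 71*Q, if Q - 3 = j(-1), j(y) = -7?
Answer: -352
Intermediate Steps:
Q = -4 (Q = 3 - 7 = -4)
-68 + 71*Q = -68 + 71*(-4) = -68 - 284 = -352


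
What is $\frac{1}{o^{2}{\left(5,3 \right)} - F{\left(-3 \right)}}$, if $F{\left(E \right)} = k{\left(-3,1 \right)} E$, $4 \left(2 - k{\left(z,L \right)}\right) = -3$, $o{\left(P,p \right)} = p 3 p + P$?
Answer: $\frac{4}{4129} \approx 0.00096876$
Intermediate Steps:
$o{\left(P,p \right)} = P + 3 p^{2}$ ($o{\left(P,p \right)} = 3 p p + P = 3 p^{2} + P = P + 3 p^{2}$)
$k{\left(z,L \right)} = \frac{11}{4}$ ($k{\left(z,L \right)} = 2 - - \frac{3}{4} = 2 + \frac{3}{4} = \frac{11}{4}$)
$F{\left(E \right)} = \frac{11 E}{4}$
$\frac{1}{o^{2}{\left(5,3 \right)} - F{\left(-3 \right)}} = \frac{1}{\left(5 + 3 \cdot 3^{2}\right)^{2} - \frac{11}{4} \left(-3\right)} = \frac{1}{\left(5 + 3 \cdot 9\right)^{2} - - \frac{33}{4}} = \frac{1}{\left(5 + 27\right)^{2} + \frac{33}{4}} = \frac{1}{32^{2} + \frac{33}{4}} = \frac{1}{1024 + \frac{33}{4}} = \frac{1}{\frac{4129}{4}} = \frac{4}{4129}$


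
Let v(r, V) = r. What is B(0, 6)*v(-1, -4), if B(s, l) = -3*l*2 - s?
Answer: 36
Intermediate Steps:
B(s, l) = -s - 6*l (B(s, l) = -6*l - s = -s - 6*l)
B(0, 6)*v(-1, -4) = (-1*0 - 6*6)*(-1) = (0 - 36)*(-1) = -36*(-1) = 36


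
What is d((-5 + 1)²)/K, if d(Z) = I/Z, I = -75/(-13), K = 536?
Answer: 75/111488 ≈ 0.00067272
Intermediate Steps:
I = 75/13 (I = -75*(-1)/13 = -1*(-75/13) = 75/13 ≈ 5.7692)
d(Z) = 75/(13*Z)
d((-5 + 1)²)/K = (75/(13*((-5 + 1)²)))/536 = (75/(13*((-4)²)))*(1/536) = ((75/13)/16)*(1/536) = ((75/13)*(1/16))*(1/536) = (75/208)*(1/536) = 75/111488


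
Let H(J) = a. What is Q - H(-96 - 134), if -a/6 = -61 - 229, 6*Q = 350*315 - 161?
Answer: 99649/6 ≈ 16608.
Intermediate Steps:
Q = 110089/6 (Q = (350*315 - 161)/6 = (110250 - 161)/6 = (⅙)*110089 = 110089/6 ≈ 18348.)
a = 1740 (a = -6*(-61 - 229) = -6*(-290) = 1740)
H(J) = 1740
Q - H(-96 - 134) = 110089/6 - 1*1740 = 110089/6 - 1740 = 99649/6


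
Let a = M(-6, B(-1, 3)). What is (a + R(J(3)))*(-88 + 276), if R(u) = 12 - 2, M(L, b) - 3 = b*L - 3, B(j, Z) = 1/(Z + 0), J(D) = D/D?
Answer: 1504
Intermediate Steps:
J(D) = 1
B(j, Z) = 1/Z
M(L, b) = L*b (M(L, b) = 3 + (b*L - 3) = 3 + (L*b - 3) = 3 + (-3 + L*b) = L*b)
a = -2 (a = -6/3 = -6*1/3 = -2)
R(u) = 10
(a + R(J(3)))*(-88 + 276) = (-2 + 10)*(-88 + 276) = 8*188 = 1504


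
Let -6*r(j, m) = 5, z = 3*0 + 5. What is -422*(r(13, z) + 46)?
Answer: -57181/3 ≈ -19060.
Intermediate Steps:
z = 5 (z = 0 + 5 = 5)
r(j, m) = -⅚ (r(j, m) = -⅙*5 = -⅚)
-422*(r(13, z) + 46) = -422*(-⅚ + 46) = -422*271/6 = -57181/3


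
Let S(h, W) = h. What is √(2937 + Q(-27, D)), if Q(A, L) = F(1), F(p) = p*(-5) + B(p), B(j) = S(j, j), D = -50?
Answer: √2933 ≈ 54.157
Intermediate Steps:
B(j) = j
F(p) = -4*p (F(p) = p*(-5) + p = -5*p + p = -4*p)
Q(A, L) = -4 (Q(A, L) = -4*1 = -4)
√(2937 + Q(-27, D)) = √(2937 - 4) = √2933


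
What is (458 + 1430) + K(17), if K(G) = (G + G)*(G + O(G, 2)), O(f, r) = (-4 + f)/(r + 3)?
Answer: 12772/5 ≈ 2554.4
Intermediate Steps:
O(f, r) = (-4 + f)/(3 + r)
K(G) = 2*G*(-4/5 + 6*G/5) (K(G) = (G + G)*(G + (-4 + G)/(3 + 2)) = (2*G)*(G + (-4 + G)/5) = (2*G)*(G + (-4/5 + G/5)) = (2*G)*(-4/5 + 6*G/5) = 2*G*(-4/5 + 6*G/5))
(458 + 1430) + K(17) = (458 + 1430) + (4/5)*17*(-2 + 3*17) = 1888 + (4/5)*17*(-2 + 51) = 1888 + (4/5)*17*49 = 1888 + 3332/5 = 12772/5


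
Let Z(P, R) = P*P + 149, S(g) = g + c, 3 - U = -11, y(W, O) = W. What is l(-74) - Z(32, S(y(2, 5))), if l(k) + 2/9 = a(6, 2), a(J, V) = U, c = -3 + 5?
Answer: -10433/9 ≈ -1159.2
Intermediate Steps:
c = 2
U = 14 (U = 3 - 1*(-11) = 3 + 11 = 14)
a(J, V) = 14
S(g) = 2 + g (S(g) = g + 2 = 2 + g)
l(k) = 124/9 (l(k) = -2/9 + 14 = 124/9)
Z(P, R) = 149 + P² (Z(P, R) = P² + 149 = 149 + P²)
l(-74) - Z(32, S(y(2, 5))) = 124/9 - (149 + 32²) = 124/9 - (149 + 1024) = 124/9 - 1*1173 = 124/9 - 1173 = -10433/9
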